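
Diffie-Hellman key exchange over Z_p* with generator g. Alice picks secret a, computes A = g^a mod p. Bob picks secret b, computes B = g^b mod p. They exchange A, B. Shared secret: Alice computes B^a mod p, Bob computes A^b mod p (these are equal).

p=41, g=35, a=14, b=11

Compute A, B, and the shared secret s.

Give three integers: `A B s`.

A = 35^14 mod 41  (bits of 14 = 1110)
  bit 0 = 1: r = r^2 * 35 mod 41 = 1^2 * 35 = 1*35 = 35
  bit 1 = 1: r = r^2 * 35 mod 41 = 35^2 * 35 = 36*35 = 30
  bit 2 = 1: r = r^2 * 35 mod 41 = 30^2 * 35 = 39*35 = 12
  bit 3 = 0: r = r^2 mod 41 = 12^2 = 21
  -> A = 21
B = 35^11 mod 41  (bits of 11 = 1011)
  bit 0 = 1: r = r^2 * 35 mod 41 = 1^2 * 35 = 1*35 = 35
  bit 1 = 0: r = r^2 mod 41 = 35^2 = 36
  bit 2 = 1: r = r^2 * 35 mod 41 = 36^2 * 35 = 25*35 = 14
  bit 3 = 1: r = r^2 * 35 mod 41 = 14^2 * 35 = 32*35 = 13
  -> B = 13
s = B^a = 13^14 mod 41  (bits of 14 = 1110)
  bit 0 = 1: r = r^2 * 13 mod 41 = 1^2 * 13 = 1*13 = 13
  bit 1 = 1: r = r^2 * 13 mod 41 = 13^2 * 13 = 5*13 = 24
  bit 2 = 1: r = r^2 * 13 mod 41 = 24^2 * 13 = 2*13 = 26
  bit 3 = 0: r = r^2 mod 41 = 26^2 = 20
  -> s = B^a = 20

Answer: 21 13 20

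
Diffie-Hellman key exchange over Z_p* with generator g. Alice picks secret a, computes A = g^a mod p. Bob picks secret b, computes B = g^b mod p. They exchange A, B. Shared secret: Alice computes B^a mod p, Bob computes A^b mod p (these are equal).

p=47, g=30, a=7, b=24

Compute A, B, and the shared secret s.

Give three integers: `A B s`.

A = 30^7 mod 47  (bits of 7 = 111)
  bit 0 = 1: r = r^2 * 30 mod 47 = 1^2 * 30 = 1*30 = 30
  bit 1 = 1: r = r^2 * 30 mod 47 = 30^2 * 30 = 7*30 = 22
  bit 2 = 1: r = r^2 * 30 mod 47 = 22^2 * 30 = 14*30 = 44
  -> A = 44
B = 30^24 mod 47  (bits of 24 = 11000)
  bit 0 = 1: r = r^2 * 30 mod 47 = 1^2 * 30 = 1*30 = 30
  bit 1 = 1: r = r^2 * 30 mod 47 = 30^2 * 30 = 7*30 = 22
  bit 2 = 0: r = r^2 mod 47 = 22^2 = 14
  bit 3 = 0: r = r^2 mod 47 = 14^2 = 8
  bit 4 = 0: r = r^2 mod 47 = 8^2 = 17
  -> B = 17
s = B^a = 17^7 mod 47  (bits of 7 = 111)
  bit 0 = 1: r = r^2 * 17 mod 47 = 1^2 * 17 = 1*17 = 17
  bit 1 = 1: r = r^2 * 17 mod 47 = 17^2 * 17 = 7*17 = 25
  bit 2 = 1: r = r^2 * 17 mod 47 = 25^2 * 17 = 14*17 = 3
  -> s = B^a = 3

Answer: 44 17 3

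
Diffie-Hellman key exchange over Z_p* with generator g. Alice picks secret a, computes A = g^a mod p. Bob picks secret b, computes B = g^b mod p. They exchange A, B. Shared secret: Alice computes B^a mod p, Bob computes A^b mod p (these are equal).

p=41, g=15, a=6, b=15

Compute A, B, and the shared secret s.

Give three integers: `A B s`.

Answer: 5 38 32

Derivation:
A = 15^6 mod 41  (bits of 6 = 110)
  bit 0 = 1: r = r^2 * 15 mod 41 = 1^2 * 15 = 1*15 = 15
  bit 1 = 1: r = r^2 * 15 mod 41 = 15^2 * 15 = 20*15 = 13
  bit 2 = 0: r = r^2 mod 41 = 13^2 = 5
  -> A = 5
B = 15^15 mod 41  (bits of 15 = 1111)
  bit 0 = 1: r = r^2 * 15 mod 41 = 1^2 * 15 = 1*15 = 15
  bit 1 = 1: r = r^2 * 15 mod 41 = 15^2 * 15 = 20*15 = 13
  bit 2 = 1: r = r^2 * 15 mod 41 = 13^2 * 15 = 5*15 = 34
  bit 3 = 1: r = r^2 * 15 mod 41 = 34^2 * 15 = 8*15 = 38
  -> B = 38
s = B^a = 38^6 mod 41  (bits of 6 = 110)
  bit 0 = 1: r = r^2 * 38 mod 41 = 1^2 * 38 = 1*38 = 38
  bit 1 = 1: r = r^2 * 38 mod 41 = 38^2 * 38 = 9*38 = 14
  bit 2 = 0: r = r^2 mod 41 = 14^2 = 32
  -> s = B^a = 32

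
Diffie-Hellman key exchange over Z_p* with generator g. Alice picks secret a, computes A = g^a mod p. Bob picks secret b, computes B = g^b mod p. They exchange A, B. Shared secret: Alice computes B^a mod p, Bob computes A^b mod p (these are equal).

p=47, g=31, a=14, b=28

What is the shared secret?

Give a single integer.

Answer: 16

Derivation:
A = 31^14 mod 47  (bits of 14 = 1110)
  bit 0 = 1: r = r^2 * 31 mod 47 = 1^2 * 31 = 1*31 = 31
  bit 1 = 1: r = r^2 * 31 mod 47 = 31^2 * 31 = 21*31 = 40
  bit 2 = 1: r = r^2 * 31 mod 47 = 40^2 * 31 = 2*31 = 15
  bit 3 = 0: r = r^2 mod 47 = 15^2 = 37
  -> A = 37
B = 31^28 mod 47  (bits of 28 = 11100)
  bit 0 = 1: r = r^2 * 31 mod 47 = 1^2 * 31 = 1*31 = 31
  bit 1 = 1: r = r^2 * 31 mod 47 = 31^2 * 31 = 21*31 = 40
  bit 2 = 1: r = r^2 * 31 mod 47 = 40^2 * 31 = 2*31 = 15
  bit 3 = 0: r = r^2 mod 47 = 15^2 = 37
  bit 4 = 0: r = r^2 mod 47 = 37^2 = 6
  -> B = 6
s = B^a = 6^14 mod 47  (bits of 14 = 1110)
  bit 0 = 1: r = r^2 * 6 mod 47 = 1^2 * 6 = 1*6 = 6
  bit 1 = 1: r = r^2 * 6 mod 47 = 6^2 * 6 = 36*6 = 28
  bit 2 = 1: r = r^2 * 6 mod 47 = 28^2 * 6 = 32*6 = 4
  bit 3 = 0: r = r^2 mod 47 = 4^2 = 16
  -> s = B^a = 16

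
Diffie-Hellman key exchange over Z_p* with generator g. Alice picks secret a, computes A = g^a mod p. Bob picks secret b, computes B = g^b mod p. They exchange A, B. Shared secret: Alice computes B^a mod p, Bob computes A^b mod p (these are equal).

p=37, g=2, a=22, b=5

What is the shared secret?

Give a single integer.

Answer: 4

Derivation:
A = 2^22 mod 37  (bits of 22 = 10110)
  bit 0 = 1: r = r^2 * 2 mod 37 = 1^2 * 2 = 1*2 = 2
  bit 1 = 0: r = r^2 mod 37 = 2^2 = 4
  bit 2 = 1: r = r^2 * 2 mod 37 = 4^2 * 2 = 16*2 = 32
  bit 3 = 1: r = r^2 * 2 mod 37 = 32^2 * 2 = 25*2 = 13
  bit 4 = 0: r = r^2 mod 37 = 13^2 = 21
  -> A = 21
B = 2^5 mod 37  (bits of 5 = 101)
  bit 0 = 1: r = r^2 * 2 mod 37 = 1^2 * 2 = 1*2 = 2
  bit 1 = 0: r = r^2 mod 37 = 2^2 = 4
  bit 2 = 1: r = r^2 * 2 mod 37 = 4^2 * 2 = 16*2 = 32
  -> B = 32
s = B^a = 32^22 mod 37  (bits of 22 = 10110)
  bit 0 = 1: r = r^2 * 32 mod 37 = 1^2 * 32 = 1*32 = 32
  bit 1 = 0: r = r^2 mod 37 = 32^2 = 25
  bit 2 = 1: r = r^2 * 32 mod 37 = 25^2 * 32 = 33*32 = 20
  bit 3 = 1: r = r^2 * 32 mod 37 = 20^2 * 32 = 30*32 = 35
  bit 4 = 0: r = r^2 mod 37 = 35^2 = 4
  -> s = B^a = 4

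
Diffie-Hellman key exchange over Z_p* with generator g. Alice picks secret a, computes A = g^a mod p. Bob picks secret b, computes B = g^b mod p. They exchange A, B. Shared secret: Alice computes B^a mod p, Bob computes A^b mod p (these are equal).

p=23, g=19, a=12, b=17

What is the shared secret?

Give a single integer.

Answer: 2

Derivation:
A = 19^12 mod 23  (bits of 12 = 1100)
  bit 0 = 1: r = r^2 * 19 mod 23 = 1^2 * 19 = 1*19 = 19
  bit 1 = 1: r = r^2 * 19 mod 23 = 19^2 * 19 = 16*19 = 5
  bit 2 = 0: r = r^2 mod 23 = 5^2 = 2
  bit 3 = 0: r = r^2 mod 23 = 2^2 = 4
  -> A = 4
B = 19^17 mod 23  (bits of 17 = 10001)
  bit 0 = 1: r = r^2 * 19 mod 23 = 1^2 * 19 = 1*19 = 19
  bit 1 = 0: r = r^2 mod 23 = 19^2 = 16
  bit 2 = 0: r = r^2 mod 23 = 16^2 = 3
  bit 3 = 0: r = r^2 mod 23 = 3^2 = 9
  bit 4 = 1: r = r^2 * 19 mod 23 = 9^2 * 19 = 12*19 = 21
  -> B = 21
s = B^a = 21^12 mod 23  (bits of 12 = 1100)
  bit 0 = 1: r = r^2 * 21 mod 23 = 1^2 * 21 = 1*21 = 21
  bit 1 = 1: r = r^2 * 21 mod 23 = 21^2 * 21 = 4*21 = 15
  bit 2 = 0: r = r^2 mod 23 = 15^2 = 18
  bit 3 = 0: r = r^2 mod 23 = 18^2 = 2
  -> s = B^a = 2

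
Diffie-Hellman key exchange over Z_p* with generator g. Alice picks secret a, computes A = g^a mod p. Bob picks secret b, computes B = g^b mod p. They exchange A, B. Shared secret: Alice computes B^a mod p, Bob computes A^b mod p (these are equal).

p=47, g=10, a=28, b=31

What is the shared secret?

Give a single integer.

Answer: 42

Derivation:
A = 10^28 mod 47  (bits of 28 = 11100)
  bit 0 = 1: r = r^2 * 10 mod 47 = 1^2 * 10 = 1*10 = 10
  bit 1 = 1: r = r^2 * 10 mod 47 = 10^2 * 10 = 6*10 = 13
  bit 2 = 1: r = r^2 * 10 mod 47 = 13^2 * 10 = 28*10 = 45
  bit 3 = 0: r = r^2 mod 47 = 45^2 = 4
  bit 4 = 0: r = r^2 mod 47 = 4^2 = 16
  -> A = 16
B = 10^31 mod 47  (bits of 31 = 11111)
  bit 0 = 1: r = r^2 * 10 mod 47 = 1^2 * 10 = 1*10 = 10
  bit 1 = 1: r = r^2 * 10 mod 47 = 10^2 * 10 = 6*10 = 13
  bit 2 = 1: r = r^2 * 10 mod 47 = 13^2 * 10 = 28*10 = 45
  bit 3 = 1: r = r^2 * 10 mod 47 = 45^2 * 10 = 4*10 = 40
  bit 4 = 1: r = r^2 * 10 mod 47 = 40^2 * 10 = 2*10 = 20
  -> B = 20
s = B^a = 20^28 mod 47  (bits of 28 = 11100)
  bit 0 = 1: r = r^2 * 20 mod 47 = 1^2 * 20 = 1*20 = 20
  bit 1 = 1: r = r^2 * 20 mod 47 = 20^2 * 20 = 24*20 = 10
  bit 2 = 1: r = r^2 * 20 mod 47 = 10^2 * 20 = 6*20 = 26
  bit 3 = 0: r = r^2 mod 47 = 26^2 = 18
  bit 4 = 0: r = r^2 mod 47 = 18^2 = 42
  -> s = B^a = 42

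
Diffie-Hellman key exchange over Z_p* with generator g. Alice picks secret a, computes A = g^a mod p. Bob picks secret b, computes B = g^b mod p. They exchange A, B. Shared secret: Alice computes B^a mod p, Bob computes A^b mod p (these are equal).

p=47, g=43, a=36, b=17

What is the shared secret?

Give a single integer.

A = 43^36 mod 47  (bits of 36 = 100100)
  bit 0 = 1: r = r^2 * 43 mod 47 = 1^2 * 43 = 1*43 = 43
  bit 1 = 0: r = r^2 mod 47 = 43^2 = 16
  bit 2 = 0: r = r^2 mod 47 = 16^2 = 21
  bit 3 = 1: r = r^2 * 43 mod 47 = 21^2 * 43 = 18*43 = 22
  bit 4 = 0: r = r^2 mod 47 = 22^2 = 14
  bit 5 = 0: r = r^2 mod 47 = 14^2 = 8
  -> A = 8
B = 43^17 mod 47  (bits of 17 = 10001)
  bit 0 = 1: r = r^2 * 43 mod 47 = 1^2 * 43 = 1*43 = 43
  bit 1 = 0: r = r^2 mod 47 = 43^2 = 16
  bit 2 = 0: r = r^2 mod 47 = 16^2 = 21
  bit 3 = 0: r = r^2 mod 47 = 21^2 = 18
  bit 4 = 1: r = r^2 * 43 mod 47 = 18^2 * 43 = 42*43 = 20
  -> B = 20
s = B^a = 20^36 mod 47  (bits of 36 = 100100)
  bit 0 = 1: r = r^2 * 20 mod 47 = 1^2 * 20 = 1*20 = 20
  bit 1 = 0: r = r^2 mod 47 = 20^2 = 24
  bit 2 = 0: r = r^2 mod 47 = 24^2 = 12
  bit 3 = 1: r = r^2 * 20 mod 47 = 12^2 * 20 = 3*20 = 13
  bit 4 = 0: r = r^2 mod 47 = 13^2 = 28
  bit 5 = 0: r = r^2 mod 47 = 28^2 = 32
  -> s = B^a = 32

Answer: 32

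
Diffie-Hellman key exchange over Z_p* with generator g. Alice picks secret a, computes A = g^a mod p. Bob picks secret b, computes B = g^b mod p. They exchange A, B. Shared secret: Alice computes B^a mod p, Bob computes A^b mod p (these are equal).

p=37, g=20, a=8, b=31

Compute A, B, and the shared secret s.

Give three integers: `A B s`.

A = 20^8 mod 37  (bits of 8 = 1000)
  bit 0 = 1: r = r^2 * 20 mod 37 = 1^2 * 20 = 1*20 = 20
  bit 1 = 0: r = r^2 mod 37 = 20^2 = 30
  bit 2 = 0: r = r^2 mod 37 = 30^2 = 12
  bit 3 = 0: r = r^2 mod 37 = 12^2 = 33
  -> A = 33
B = 20^31 mod 37  (bits of 31 = 11111)
  bit 0 = 1: r = r^2 * 20 mod 37 = 1^2 * 20 = 1*20 = 20
  bit 1 = 1: r = r^2 * 20 mod 37 = 20^2 * 20 = 30*20 = 8
  bit 2 = 1: r = r^2 * 20 mod 37 = 8^2 * 20 = 27*20 = 22
  bit 3 = 1: r = r^2 * 20 mod 37 = 22^2 * 20 = 3*20 = 23
  bit 4 = 1: r = r^2 * 20 mod 37 = 23^2 * 20 = 11*20 = 35
  -> B = 35
s = B^a = 35^8 mod 37  (bits of 8 = 1000)
  bit 0 = 1: r = r^2 * 35 mod 37 = 1^2 * 35 = 1*35 = 35
  bit 1 = 0: r = r^2 mod 37 = 35^2 = 4
  bit 2 = 0: r = r^2 mod 37 = 4^2 = 16
  bit 3 = 0: r = r^2 mod 37 = 16^2 = 34
  -> s = B^a = 34

Answer: 33 35 34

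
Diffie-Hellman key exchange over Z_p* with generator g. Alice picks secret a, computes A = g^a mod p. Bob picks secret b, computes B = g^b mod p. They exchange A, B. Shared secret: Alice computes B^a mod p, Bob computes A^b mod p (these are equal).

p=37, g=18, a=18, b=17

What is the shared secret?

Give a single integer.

Answer: 36

Derivation:
A = 18^18 mod 37  (bits of 18 = 10010)
  bit 0 = 1: r = r^2 * 18 mod 37 = 1^2 * 18 = 1*18 = 18
  bit 1 = 0: r = r^2 mod 37 = 18^2 = 28
  bit 2 = 0: r = r^2 mod 37 = 28^2 = 7
  bit 3 = 1: r = r^2 * 18 mod 37 = 7^2 * 18 = 12*18 = 31
  bit 4 = 0: r = r^2 mod 37 = 31^2 = 36
  -> A = 36
B = 18^17 mod 37  (bits of 17 = 10001)
  bit 0 = 1: r = r^2 * 18 mod 37 = 1^2 * 18 = 1*18 = 18
  bit 1 = 0: r = r^2 mod 37 = 18^2 = 28
  bit 2 = 0: r = r^2 mod 37 = 28^2 = 7
  bit 3 = 0: r = r^2 mod 37 = 7^2 = 12
  bit 4 = 1: r = r^2 * 18 mod 37 = 12^2 * 18 = 33*18 = 2
  -> B = 2
s = B^a = 2^18 mod 37  (bits of 18 = 10010)
  bit 0 = 1: r = r^2 * 2 mod 37 = 1^2 * 2 = 1*2 = 2
  bit 1 = 0: r = r^2 mod 37 = 2^2 = 4
  bit 2 = 0: r = r^2 mod 37 = 4^2 = 16
  bit 3 = 1: r = r^2 * 2 mod 37 = 16^2 * 2 = 34*2 = 31
  bit 4 = 0: r = r^2 mod 37 = 31^2 = 36
  -> s = B^a = 36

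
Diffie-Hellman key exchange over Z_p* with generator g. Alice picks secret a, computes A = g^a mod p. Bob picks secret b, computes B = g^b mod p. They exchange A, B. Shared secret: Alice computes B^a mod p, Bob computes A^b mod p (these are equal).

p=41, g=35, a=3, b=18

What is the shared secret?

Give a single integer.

Answer: 21

Derivation:
A = 35^3 mod 41  (bits of 3 = 11)
  bit 0 = 1: r = r^2 * 35 mod 41 = 1^2 * 35 = 1*35 = 35
  bit 1 = 1: r = r^2 * 35 mod 41 = 35^2 * 35 = 36*35 = 30
  -> A = 30
B = 35^18 mod 41  (bits of 18 = 10010)
  bit 0 = 1: r = r^2 * 35 mod 41 = 1^2 * 35 = 1*35 = 35
  bit 1 = 0: r = r^2 mod 41 = 35^2 = 36
  bit 2 = 0: r = r^2 mod 41 = 36^2 = 25
  bit 3 = 1: r = r^2 * 35 mod 41 = 25^2 * 35 = 10*35 = 22
  bit 4 = 0: r = r^2 mod 41 = 22^2 = 33
  -> B = 33
s = B^a = 33^3 mod 41  (bits of 3 = 11)
  bit 0 = 1: r = r^2 * 33 mod 41 = 1^2 * 33 = 1*33 = 33
  bit 1 = 1: r = r^2 * 33 mod 41 = 33^2 * 33 = 23*33 = 21
  -> s = B^a = 21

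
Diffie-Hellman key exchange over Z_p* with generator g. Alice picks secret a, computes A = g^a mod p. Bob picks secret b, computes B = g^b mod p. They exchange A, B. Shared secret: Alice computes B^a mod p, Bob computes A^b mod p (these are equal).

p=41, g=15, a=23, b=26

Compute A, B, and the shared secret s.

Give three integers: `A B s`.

A = 15^23 mod 41  (bits of 23 = 10111)
  bit 0 = 1: r = r^2 * 15 mod 41 = 1^2 * 15 = 1*15 = 15
  bit 1 = 0: r = r^2 mod 41 = 15^2 = 20
  bit 2 = 1: r = r^2 * 15 mod 41 = 20^2 * 15 = 31*15 = 14
  bit 3 = 1: r = r^2 * 15 mod 41 = 14^2 * 15 = 32*15 = 29
  bit 4 = 1: r = r^2 * 15 mod 41 = 29^2 * 15 = 21*15 = 28
  -> A = 28
B = 15^26 mod 41  (bits of 26 = 11010)
  bit 0 = 1: r = r^2 * 15 mod 41 = 1^2 * 15 = 1*15 = 15
  bit 1 = 1: r = r^2 * 15 mod 41 = 15^2 * 15 = 20*15 = 13
  bit 2 = 0: r = r^2 mod 41 = 13^2 = 5
  bit 3 = 1: r = r^2 * 15 mod 41 = 5^2 * 15 = 25*15 = 6
  bit 4 = 0: r = r^2 mod 41 = 6^2 = 36
  -> B = 36
s = B^a = 36^23 mod 41  (bits of 23 = 10111)
  bit 0 = 1: r = r^2 * 36 mod 41 = 1^2 * 36 = 1*36 = 36
  bit 1 = 0: r = r^2 mod 41 = 36^2 = 25
  bit 2 = 1: r = r^2 * 36 mod 41 = 25^2 * 36 = 10*36 = 32
  bit 3 = 1: r = r^2 * 36 mod 41 = 32^2 * 36 = 40*36 = 5
  bit 4 = 1: r = r^2 * 36 mod 41 = 5^2 * 36 = 25*36 = 39
  -> s = B^a = 39

Answer: 28 36 39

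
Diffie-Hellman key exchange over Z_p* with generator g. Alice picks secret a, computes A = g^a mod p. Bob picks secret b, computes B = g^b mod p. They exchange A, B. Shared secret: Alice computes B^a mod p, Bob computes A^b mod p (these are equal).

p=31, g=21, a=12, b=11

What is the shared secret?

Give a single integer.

A = 21^12 mod 31  (bits of 12 = 1100)
  bit 0 = 1: r = r^2 * 21 mod 31 = 1^2 * 21 = 1*21 = 21
  bit 1 = 1: r = r^2 * 21 mod 31 = 21^2 * 21 = 7*21 = 23
  bit 2 = 0: r = r^2 mod 31 = 23^2 = 2
  bit 3 = 0: r = r^2 mod 31 = 2^2 = 4
  -> A = 4
B = 21^11 mod 31  (bits of 11 = 1011)
  bit 0 = 1: r = r^2 * 21 mod 31 = 1^2 * 21 = 1*21 = 21
  bit 1 = 0: r = r^2 mod 31 = 21^2 = 7
  bit 2 = 1: r = r^2 * 21 mod 31 = 7^2 * 21 = 18*21 = 6
  bit 3 = 1: r = r^2 * 21 mod 31 = 6^2 * 21 = 5*21 = 12
  -> B = 12
s = B^a = 12^12 mod 31  (bits of 12 = 1100)
  bit 0 = 1: r = r^2 * 12 mod 31 = 1^2 * 12 = 1*12 = 12
  bit 1 = 1: r = r^2 * 12 mod 31 = 12^2 * 12 = 20*12 = 23
  bit 2 = 0: r = r^2 mod 31 = 23^2 = 2
  bit 3 = 0: r = r^2 mod 31 = 2^2 = 4
  -> s = B^a = 4

Answer: 4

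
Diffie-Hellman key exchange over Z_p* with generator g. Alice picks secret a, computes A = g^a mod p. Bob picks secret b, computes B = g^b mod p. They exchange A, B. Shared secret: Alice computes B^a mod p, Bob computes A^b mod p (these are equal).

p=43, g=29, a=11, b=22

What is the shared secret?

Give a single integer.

A = 29^11 mod 43  (bits of 11 = 1011)
  bit 0 = 1: r = r^2 * 29 mod 43 = 1^2 * 29 = 1*29 = 29
  bit 1 = 0: r = r^2 mod 43 = 29^2 = 24
  bit 2 = 1: r = r^2 * 29 mod 43 = 24^2 * 29 = 17*29 = 20
  bit 3 = 1: r = r^2 * 29 mod 43 = 20^2 * 29 = 13*29 = 33
  -> A = 33
B = 29^22 mod 43  (bits of 22 = 10110)
  bit 0 = 1: r = r^2 * 29 mod 43 = 1^2 * 29 = 1*29 = 29
  bit 1 = 0: r = r^2 mod 43 = 29^2 = 24
  bit 2 = 1: r = r^2 * 29 mod 43 = 24^2 * 29 = 17*29 = 20
  bit 3 = 1: r = r^2 * 29 mod 43 = 20^2 * 29 = 13*29 = 33
  bit 4 = 0: r = r^2 mod 43 = 33^2 = 14
  -> B = 14
s = B^a = 14^11 mod 43  (bits of 11 = 1011)
  bit 0 = 1: r = r^2 * 14 mod 43 = 1^2 * 14 = 1*14 = 14
  bit 1 = 0: r = r^2 mod 43 = 14^2 = 24
  bit 2 = 1: r = r^2 * 14 mod 43 = 24^2 * 14 = 17*14 = 23
  bit 3 = 1: r = r^2 * 14 mod 43 = 23^2 * 14 = 13*14 = 10
  -> s = B^a = 10

Answer: 10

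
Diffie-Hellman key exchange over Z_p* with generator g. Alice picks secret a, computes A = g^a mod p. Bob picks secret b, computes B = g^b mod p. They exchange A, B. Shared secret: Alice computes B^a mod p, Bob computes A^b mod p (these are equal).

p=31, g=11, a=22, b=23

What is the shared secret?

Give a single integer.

Answer: 7

Derivation:
A = 11^22 mod 31  (bits of 22 = 10110)
  bit 0 = 1: r = r^2 * 11 mod 31 = 1^2 * 11 = 1*11 = 11
  bit 1 = 0: r = r^2 mod 31 = 11^2 = 28
  bit 2 = 1: r = r^2 * 11 mod 31 = 28^2 * 11 = 9*11 = 6
  bit 3 = 1: r = r^2 * 11 mod 31 = 6^2 * 11 = 5*11 = 24
  bit 4 = 0: r = r^2 mod 31 = 24^2 = 18
  -> A = 18
B = 11^23 mod 31  (bits of 23 = 10111)
  bit 0 = 1: r = r^2 * 11 mod 31 = 1^2 * 11 = 1*11 = 11
  bit 1 = 0: r = r^2 mod 31 = 11^2 = 28
  bit 2 = 1: r = r^2 * 11 mod 31 = 28^2 * 11 = 9*11 = 6
  bit 3 = 1: r = r^2 * 11 mod 31 = 6^2 * 11 = 5*11 = 24
  bit 4 = 1: r = r^2 * 11 mod 31 = 24^2 * 11 = 18*11 = 12
  -> B = 12
s = B^a = 12^22 mod 31  (bits of 22 = 10110)
  bit 0 = 1: r = r^2 * 12 mod 31 = 1^2 * 12 = 1*12 = 12
  bit 1 = 0: r = r^2 mod 31 = 12^2 = 20
  bit 2 = 1: r = r^2 * 12 mod 31 = 20^2 * 12 = 28*12 = 26
  bit 3 = 1: r = r^2 * 12 mod 31 = 26^2 * 12 = 25*12 = 21
  bit 4 = 0: r = r^2 mod 31 = 21^2 = 7
  -> s = B^a = 7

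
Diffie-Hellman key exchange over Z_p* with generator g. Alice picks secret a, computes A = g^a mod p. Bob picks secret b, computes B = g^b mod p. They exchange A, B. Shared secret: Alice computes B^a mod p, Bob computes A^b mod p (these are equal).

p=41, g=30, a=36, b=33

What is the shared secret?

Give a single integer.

Answer: 25

Derivation:
A = 30^36 mod 41  (bits of 36 = 100100)
  bit 0 = 1: r = r^2 * 30 mod 41 = 1^2 * 30 = 1*30 = 30
  bit 1 = 0: r = r^2 mod 41 = 30^2 = 39
  bit 2 = 0: r = r^2 mod 41 = 39^2 = 4
  bit 3 = 1: r = r^2 * 30 mod 41 = 4^2 * 30 = 16*30 = 29
  bit 4 = 0: r = r^2 mod 41 = 29^2 = 21
  bit 5 = 0: r = r^2 mod 41 = 21^2 = 31
  -> A = 31
B = 30^33 mod 41  (bits of 33 = 100001)
  bit 0 = 1: r = r^2 * 30 mod 41 = 1^2 * 30 = 1*30 = 30
  bit 1 = 0: r = r^2 mod 41 = 30^2 = 39
  bit 2 = 0: r = r^2 mod 41 = 39^2 = 4
  bit 3 = 0: r = r^2 mod 41 = 4^2 = 16
  bit 4 = 0: r = r^2 mod 41 = 16^2 = 10
  bit 5 = 1: r = r^2 * 30 mod 41 = 10^2 * 30 = 18*30 = 7
  -> B = 7
s = B^a = 7^36 mod 41  (bits of 36 = 100100)
  bit 0 = 1: r = r^2 * 7 mod 41 = 1^2 * 7 = 1*7 = 7
  bit 1 = 0: r = r^2 mod 41 = 7^2 = 8
  bit 2 = 0: r = r^2 mod 41 = 8^2 = 23
  bit 3 = 1: r = r^2 * 7 mod 41 = 23^2 * 7 = 37*7 = 13
  bit 4 = 0: r = r^2 mod 41 = 13^2 = 5
  bit 5 = 0: r = r^2 mod 41 = 5^2 = 25
  -> s = B^a = 25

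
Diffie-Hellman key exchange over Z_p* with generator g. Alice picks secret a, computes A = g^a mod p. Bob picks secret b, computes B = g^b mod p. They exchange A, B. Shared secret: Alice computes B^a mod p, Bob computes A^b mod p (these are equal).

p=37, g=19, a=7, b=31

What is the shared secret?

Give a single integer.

Answer: 19

Derivation:
A = 19^7 mod 37  (bits of 7 = 111)
  bit 0 = 1: r = r^2 * 19 mod 37 = 1^2 * 19 = 1*19 = 19
  bit 1 = 1: r = r^2 * 19 mod 37 = 19^2 * 19 = 28*19 = 14
  bit 2 = 1: r = r^2 * 19 mod 37 = 14^2 * 19 = 11*19 = 24
  -> A = 24
B = 19^31 mod 37  (bits of 31 = 11111)
  bit 0 = 1: r = r^2 * 19 mod 37 = 1^2 * 19 = 1*19 = 19
  bit 1 = 1: r = r^2 * 19 mod 37 = 19^2 * 19 = 28*19 = 14
  bit 2 = 1: r = r^2 * 19 mod 37 = 14^2 * 19 = 11*19 = 24
  bit 3 = 1: r = r^2 * 19 mod 37 = 24^2 * 19 = 21*19 = 29
  bit 4 = 1: r = r^2 * 19 mod 37 = 29^2 * 19 = 27*19 = 32
  -> B = 32
s = B^a = 32^7 mod 37  (bits of 7 = 111)
  bit 0 = 1: r = r^2 * 32 mod 37 = 1^2 * 32 = 1*32 = 32
  bit 1 = 1: r = r^2 * 32 mod 37 = 32^2 * 32 = 25*32 = 23
  bit 2 = 1: r = r^2 * 32 mod 37 = 23^2 * 32 = 11*32 = 19
  -> s = B^a = 19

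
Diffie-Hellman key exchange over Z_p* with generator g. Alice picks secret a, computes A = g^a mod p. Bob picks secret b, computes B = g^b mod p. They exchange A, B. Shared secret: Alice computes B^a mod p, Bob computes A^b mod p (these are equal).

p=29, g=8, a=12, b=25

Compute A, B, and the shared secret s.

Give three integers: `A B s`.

A = 8^12 mod 29  (bits of 12 = 1100)
  bit 0 = 1: r = r^2 * 8 mod 29 = 1^2 * 8 = 1*8 = 8
  bit 1 = 1: r = r^2 * 8 mod 29 = 8^2 * 8 = 6*8 = 19
  bit 2 = 0: r = r^2 mod 29 = 19^2 = 13
  bit 3 = 0: r = r^2 mod 29 = 13^2 = 24
  -> A = 24
B = 8^25 mod 29  (bits of 25 = 11001)
  bit 0 = 1: r = r^2 * 8 mod 29 = 1^2 * 8 = 1*8 = 8
  bit 1 = 1: r = r^2 * 8 mod 29 = 8^2 * 8 = 6*8 = 19
  bit 2 = 0: r = r^2 mod 29 = 19^2 = 13
  bit 3 = 0: r = r^2 mod 29 = 13^2 = 24
  bit 4 = 1: r = r^2 * 8 mod 29 = 24^2 * 8 = 25*8 = 26
  -> B = 26
s = B^a = 26^12 mod 29  (bits of 12 = 1100)
  bit 0 = 1: r = r^2 * 26 mod 29 = 1^2 * 26 = 1*26 = 26
  bit 1 = 1: r = r^2 * 26 mod 29 = 26^2 * 26 = 9*26 = 2
  bit 2 = 0: r = r^2 mod 29 = 2^2 = 4
  bit 3 = 0: r = r^2 mod 29 = 4^2 = 16
  -> s = B^a = 16

Answer: 24 26 16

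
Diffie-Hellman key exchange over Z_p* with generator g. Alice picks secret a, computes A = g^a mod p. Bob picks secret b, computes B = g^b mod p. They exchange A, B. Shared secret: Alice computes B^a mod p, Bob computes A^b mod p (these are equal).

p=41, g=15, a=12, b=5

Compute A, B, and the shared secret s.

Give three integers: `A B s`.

Answer: 25 14 40

Derivation:
A = 15^12 mod 41  (bits of 12 = 1100)
  bit 0 = 1: r = r^2 * 15 mod 41 = 1^2 * 15 = 1*15 = 15
  bit 1 = 1: r = r^2 * 15 mod 41 = 15^2 * 15 = 20*15 = 13
  bit 2 = 0: r = r^2 mod 41 = 13^2 = 5
  bit 3 = 0: r = r^2 mod 41 = 5^2 = 25
  -> A = 25
B = 15^5 mod 41  (bits of 5 = 101)
  bit 0 = 1: r = r^2 * 15 mod 41 = 1^2 * 15 = 1*15 = 15
  bit 1 = 0: r = r^2 mod 41 = 15^2 = 20
  bit 2 = 1: r = r^2 * 15 mod 41 = 20^2 * 15 = 31*15 = 14
  -> B = 14
s = B^a = 14^12 mod 41  (bits of 12 = 1100)
  bit 0 = 1: r = r^2 * 14 mod 41 = 1^2 * 14 = 1*14 = 14
  bit 1 = 1: r = r^2 * 14 mod 41 = 14^2 * 14 = 32*14 = 38
  bit 2 = 0: r = r^2 mod 41 = 38^2 = 9
  bit 3 = 0: r = r^2 mod 41 = 9^2 = 40
  -> s = B^a = 40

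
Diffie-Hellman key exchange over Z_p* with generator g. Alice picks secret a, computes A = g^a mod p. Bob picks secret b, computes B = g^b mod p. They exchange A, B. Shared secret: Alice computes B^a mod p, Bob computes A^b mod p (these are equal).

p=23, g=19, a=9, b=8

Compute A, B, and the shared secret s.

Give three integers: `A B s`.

A = 19^9 mod 23  (bits of 9 = 1001)
  bit 0 = 1: r = r^2 * 19 mod 23 = 1^2 * 19 = 1*19 = 19
  bit 1 = 0: r = r^2 mod 23 = 19^2 = 16
  bit 2 = 0: r = r^2 mod 23 = 16^2 = 3
  bit 3 = 1: r = r^2 * 19 mod 23 = 3^2 * 19 = 9*19 = 10
  -> A = 10
B = 19^8 mod 23  (bits of 8 = 1000)
  bit 0 = 1: r = r^2 * 19 mod 23 = 1^2 * 19 = 1*19 = 19
  bit 1 = 0: r = r^2 mod 23 = 19^2 = 16
  bit 2 = 0: r = r^2 mod 23 = 16^2 = 3
  bit 3 = 0: r = r^2 mod 23 = 3^2 = 9
  -> B = 9
s = B^a = 9^9 mod 23  (bits of 9 = 1001)
  bit 0 = 1: r = r^2 * 9 mod 23 = 1^2 * 9 = 1*9 = 9
  bit 1 = 0: r = r^2 mod 23 = 9^2 = 12
  bit 2 = 0: r = r^2 mod 23 = 12^2 = 6
  bit 3 = 1: r = r^2 * 9 mod 23 = 6^2 * 9 = 13*9 = 2
  -> s = B^a = 2

Answer: 10 9 2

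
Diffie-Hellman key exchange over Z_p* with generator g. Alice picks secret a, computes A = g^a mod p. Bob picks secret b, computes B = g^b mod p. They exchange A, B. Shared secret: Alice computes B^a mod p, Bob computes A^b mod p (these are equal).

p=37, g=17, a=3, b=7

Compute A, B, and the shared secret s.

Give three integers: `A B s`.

A = 17^3 mod 37  (bits of 3 = 11)
  bit 0 = 1: r = r^2 * 17 mod 37 = 1^2 * 17 = 1*17 = 17
  bit 1 = 1: r = r^2 * 17 mod 37 = 17^2 * 17 = 30*17 = 29
  -> A = 29
B = 17^7 mod 37  (bits of 7 = 111)
  bit 0 = 1: r = r^2 * 17 mod 37 = 1^2 * 17 = 1*17 = 17
  bit 1 = 1: r = r^2 * 17 mod 37 = 17^2 * 17 = 30*17 = 29
  bit 2 = 1: r = r^2 * 17 mod 37 = 29^2 * 17 = 27*17 = 15
  -> B = 15
s = B^a = 15^3 mod 37  (bits of 3 = 11)
  bit 0 = 1: r = r^2 * 15 mod 37 = 1^2 * 15 = 1*15 = 15
  bit 1 = 1: r = r^2 * 15 mod 37 = 15^2 * 15 = 3*15 = 8
  -> s = B^a = 8

Answer: 29 15 8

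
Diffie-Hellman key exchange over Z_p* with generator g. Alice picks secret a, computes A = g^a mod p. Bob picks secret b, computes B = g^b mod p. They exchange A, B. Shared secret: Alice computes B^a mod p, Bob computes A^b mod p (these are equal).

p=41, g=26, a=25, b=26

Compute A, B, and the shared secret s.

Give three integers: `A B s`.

Answer: 14 36 32

Derivation:
A = 26^25 mod 41  (bits of 25 = 11001)
  bit 0 = 1: r = r^2 * 26 mod 41 = 1^2 * 26 = 1*26 = 26
  bit 1 = 1: r = r^2 * 26 mod 41 = 26^2 * 26 = 20*26 = 28
  bit 2 = 0: r = r^2 mod 41 = 28^2 = 5
  bit 3 = 0: r = r^2 mod 41 = 5^2 = 25
  bit 4 = 1: r = r^2 * 26 mod 41 = 25^2 * 26 = 10*26 = 14
  -> A = 14
B = 26^26 mod 41  (bits of 26 = 11010)
  bit 0 = 1: r = r^2 * 26 mod 41 = 1^2 * 26 = 1*26 = 26
  bit 1 = 1: r = r^2 * 26 mod 41 = 26^2 * 26 = 20*26 = 28
  bit 2 = 0: r = r^2 mod 41 = 28^2 = 5
  bit 3 = 1: r = r^2 * 26 mod 41 = 5^2 * 26 = 25*26 = 35
  bit 4 = 0: r = r^2 mod 41 = 35^2 = 36
  -> B = 36
s = B^a = 36^25 mod 41  (bits of 25 = 11001)
  bit 0 = 1: r = r^2 * 36 mod 41 = 1^2 * 36 = 1*36 = 36
  bit 1 = 1: r = r^2 * 36 mod 41 = 36^2 * 36 = 25*36 = 39
  bit 2 = 0: r = r^2 mod 41 = 39^2 = 4
  bit 3 = 0: r = r^2 mod 41 = 4^2 = 16
  bit 4 = 1: r = r^2 * 36 mod 41 = 16^2 * 36 = 10*36 = 32
  -> s = B^a = 32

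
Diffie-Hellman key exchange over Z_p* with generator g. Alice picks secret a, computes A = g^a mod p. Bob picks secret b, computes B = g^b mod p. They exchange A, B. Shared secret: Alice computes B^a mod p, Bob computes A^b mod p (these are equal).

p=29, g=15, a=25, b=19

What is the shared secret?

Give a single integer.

Answer: 2

Derivation:
A = 15^25 mod 29  (bits of 25 = 11001)
  bit 0 = 1: r = r^2 * 15 mod 29 = 1^2 * 15 = 1*15 = 15
  bit 1 = 1: r = r^2 * 15 mod 29 = 15^2 * 15 = 22*15 = 11
  bit 2 = 0: r = r^2 mod 29 = 11^2 = 5
  bit 3 = 0: r = r^2 mod 29 = 5^2 = 25
  bit 4 = 1: r = r^2 * 15 mod 29 = 25^2 * 15 = 16*15 = 8
  -> A = 8
B = 15^19 mod 29  (bits of 19 = 10011)
  bit 0 = 1: r = r^2 * 15 mod 29 = 1^2 * 15 = 1*15 = 15
  bit 1 = 0: r = r^2 mod 29 = 15^2 = 22
  bit 2 = 0: r = r^2 mod 29 = 22^2 = 20
  bit 3 = 1: r = r^2 * 15 mod 29 = 20^2 * 15 = 23*15 = 26
  bit 4 = 1: r = r^2 * 15 mod 29 = 26^2 * 15 = 9*15 = 19
  -> B = 19
s = B^a = 19^25 mod 29  (bits of 25 = 11001)
  bit 0 = 1: r = r^2 * 19 mod 29 = 1^2 * 19 = 1*19 = 19
  bit 1 = 1: r = r^2 * 19 mod 29 = 19^2 * 19 = 13*19 = 15
  bit 2 = 0: r = r^2 mod 29 = 15^2 = 22
  bit 3 = 0: r = r^2 mod 29 = 22^2 = 20
  bit 4 = 1: r = r^2 * 19 mod 29 = 20^2 * 19 = 23*19 = 2
  -> s = B^a = 2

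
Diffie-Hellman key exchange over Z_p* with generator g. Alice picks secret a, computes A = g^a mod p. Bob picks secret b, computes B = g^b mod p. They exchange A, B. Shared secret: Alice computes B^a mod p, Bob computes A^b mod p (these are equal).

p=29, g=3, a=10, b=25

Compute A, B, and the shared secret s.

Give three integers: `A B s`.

Answer: 5 14 13

Derivation:
A = 3^10 mod 29  (bits of 10 = 1010)
  bit 0 = 1: r = r^2 * 3 mod 29 = 1^2 * 3 = 1*3 = 3
  bit 1 = 0: r = r^2 mod 29 = 3^2 = 9
  bit 2 = 1: r = r^2 * 3 mod 29 = 9^2 * 3 = 23*3 = 11
  bit 3 = 0: r = r^2 mod 29 = 11^2 = 5
  -> A = 5
B = 3^25 mod 29  (bits of 25 = 11001)
  bit 0 = 1: r = r^2 * 3 mod 29 = 1^2 * 3 = 1*3 = 3
  bit 1 = 1: r = r^2 * 3 mod 29 = 3^2 * 3 = 9*3 = 27
  bit 2 = 0: r = r^2 mod 29 = 27^2 = 4
  bit 3 = 0: r = r^2 mod 29 = 4^2 = 16
  bit 4 = 1: r = r^2 * 3 mod 29 = 16^2 * 3 = 24*3 = 14
  -> B = 14
s = B^a = 14^10 mod 29  (bits of 10 = 1010)
  bit 0 = 1: r = r^2 * 14 mod 29 = 1^2 * 14 = 1*14 = 14
  bit 1 = 0: r = r^2 mod 29 = 14^2 = 22
  bit 2 = 1: r = r^2 * 14 mod 29 = 22^2 * 14 = 20*14 = 19
  bit 3 = 0: r = r^2 mod 29 = 19^2 = 13
  -> s = B^a = 13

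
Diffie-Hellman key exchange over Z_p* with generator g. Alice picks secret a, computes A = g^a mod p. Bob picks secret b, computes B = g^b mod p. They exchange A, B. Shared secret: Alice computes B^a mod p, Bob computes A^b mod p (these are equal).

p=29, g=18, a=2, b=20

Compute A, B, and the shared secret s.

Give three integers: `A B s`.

A = 18^2 mod 29  (bits of 2 = 10)
  bit 0 = 1: r = r^2 * 18 mod 29 = 1^2 * 18 = 1*18 = 18
  bit 1 = 0: r = r^2 mod 29 = 18^2 = 5
  -> A = 5
B = 18^20 mod 29  (bits of 20 = 10100)
  bit 0 = 1: r = r^2 * 18 mod 29 = 1^2 * 18 = 1*18 = 18
  bit 1 = 0: r = r^2 mod 29 = 18^2 = 5
  bit 2 = 1: r = r^2 * 18 mod 29 = 5^2 * 18 = 25*18 = 15
  bit 3 = 0: r = r^2 mod 29 = 15^2 = 22
  bit 4 = 0: r = r^2 mod 29 = 22^2 = 20
  -> B = 20
s = B^a = 20^2 mod 29  (bits of 2 = 10)
  bit 0 = 1: r = r^2 * 20 mod 29 = 1^2 * 20 = 1*20 = 20
  bit 1 = 0: r = r^2 mod 29 = 20^2 = 23
  -> s = B^a = 23

Answer: 5 20 23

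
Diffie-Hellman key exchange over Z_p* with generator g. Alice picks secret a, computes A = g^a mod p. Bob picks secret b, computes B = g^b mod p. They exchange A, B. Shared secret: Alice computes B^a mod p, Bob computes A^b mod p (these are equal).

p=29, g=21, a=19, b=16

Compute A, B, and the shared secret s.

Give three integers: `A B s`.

A = 21^19 mod 29  (bits of 19 = 10011)
  bit 0 = 1: r = r^2 * 21 mod 29 = 1^2 * 21 = 1*21 = 21
  bit 1 = 0: r = r^2 mod 29 = 21^2 = 6
  bit 2 = 0: r = r^2 mod 29 = 6^2 = 7
  bit 3 = 1: r = r^2 * 21 mod 29 = 7^2 * 21 = 20*21 = 14
  bit 4 = 1: r = r^2 * 21 mod 29 = 14^2 * 21 = 22*21 = 27
  -> A = 27
B = 21^16 mod 29  (bits of 16 = 10000)
  bit 0 = 1: r = r^2 * 21 mod 29 = 1^2 * 21 = 1*21 = 21
  bit 1 = 0: r = r^2 mod 29 = 21^2 = 6
  bit 2 = 0: r = r^2 mod 29 = 6^2 = 7
  bit 3 = 0: r = r^2 mod 29 = 7^2 = 20
  bit 4 = 0: r = r^2 mod 29 = 20^2 = 23
  -> B = 23
s = B^a = 23^19 mod 29  (bits of 19 = 10011)
  bit 0 = 1: r = r^2 * 23 mod 29 = 1^2 * 23 = 1*23 = 23
  bit 1 = 0: r = r^2 mod 29 = 23^2 = 7
  bit 2 = 0: r = r^2 mod 29 = 7^2 = 20
  bit 3 = 1: r = r^2 * 23 mod 29 = 20^2 * 23 = 23*23 = 7
  bit 4 = 1: r = r^2 * 23 mod 29 = 7^2 * 23 = 20*23 = 25
  -> s = B^a = 25

Answer: 27 23 25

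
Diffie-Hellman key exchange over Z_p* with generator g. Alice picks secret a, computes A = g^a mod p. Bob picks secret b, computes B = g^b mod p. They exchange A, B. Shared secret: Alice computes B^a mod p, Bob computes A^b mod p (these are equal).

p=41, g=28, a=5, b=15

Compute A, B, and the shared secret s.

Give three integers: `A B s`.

Answer: 3 27 14

Derivation:
A = 28^5 mod 41  (bits of 5 = 101)
  bit 0 = 1: r = r^2 * 28 mod 41 = 1^2 * 28 = 1*28 = 28
  bit 1 = 0: r = r^2 mod 41 = 28^2 = 5
  bit 2 = 1: r = r^2 * 28 mod 41 = 5^2 * 28 = 25*28 = 3
  -> A = 3
B = 28^15 mod 41  (bits of 15 = 1111)
  bit 0 = 1: r = r^2 * 28 mod 41 = 1^2 * 28 = 1*28 = 28
  bit 1 = 1: r = r^2 * 28 mod 41 = 28^2 * 28 = 5*28 = 17
  bit 2 = 1: r = r^2 * 28 mod 41 = 17^2 * 28 = 2*28 = 15
  bit 3 = 1: r = r^2 * 28 mod 41 = 15^2 * 28 = 20*28 = 27
  -> B = 27
s = B^a = 27^5 mod 41  (bits of 5 = 101)
  bit 0 = 1: r = r^2 * 27 mod 41 = 1^2 * 27 = 1*27 = 27
  bit 1 = 0: r = r^2 mod 41 = 27^2 = 32
  bit 2 = 1: r = r^2 * 27 mod 41 = 32^2 * 27 = 40*27 = 14
  -> s = B^a = 14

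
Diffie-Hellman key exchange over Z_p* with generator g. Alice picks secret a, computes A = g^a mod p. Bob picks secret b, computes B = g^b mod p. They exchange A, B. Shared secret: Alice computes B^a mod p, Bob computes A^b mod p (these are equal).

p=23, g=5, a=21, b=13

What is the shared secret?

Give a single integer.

A = 5^21 mod 23  (bits of 21 = 10101)
  bit 0 = 1: r = r^2 * 5 mod 23 = 1^2 * 5 = 1*5 = 5
  bit 1 = 0: r = r^2 mod 23 = 5^2 = 2
  bit 2 = 1: r = r^2 * 5 mod 23 = 2^2 * 5 = 4*5 = 20
  bit 3 = 0: r = r^2 mod 23 = 20^2 = 9
  bit 4 = 1: r = r^2 * 5 mod 23 = 9^2 * 5 = 12*5 = 14
  -> A = 14
B = 5^13 mod 23  (bits of 13 = 1101)
  bit 0 = 1: r = r^2 * 5 mod 23 = 1^2 * 5 = 1*5 = 5
  bit 1 = 1: r = r^2 * 5 mod 23 = 5^2 * 5 = 2*5 = 10
  bit 2 = 0: r = r^2 mod 23 = 10^2 = 8
  bit 3 = 1: r = r^2 * 5 mod 23 = 8^2 * 5 = 18*5 = 21
  -> B = 21
s = B^a = 21^21 mod 23  (bits of 21 = 10101)
  bit 0 = 1: r = r^2 * 21 mod 23 = 1^2 * 21 = 1*21 = 21
  bit 1 = 0: r = r^2 mod 23 = 21^2 = 4
  bit 2 = 1: r = r^2 * 21 mod 23 = 4^2 * 21 = 16*21 = 14
  bit 3 = 0: r = r^2 mod 23 = 14^2 = 12
  bit 4 = 1: r = r^2 * 21 mod 23 = 12^2 * 21 = 6*21 = 11
  -> s = B^a = 11

Answer: 11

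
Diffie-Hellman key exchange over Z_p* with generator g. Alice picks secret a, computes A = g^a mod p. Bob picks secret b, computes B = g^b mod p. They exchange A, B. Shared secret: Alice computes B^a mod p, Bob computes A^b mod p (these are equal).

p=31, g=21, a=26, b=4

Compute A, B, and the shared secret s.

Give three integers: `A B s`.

A = 21^26 mod 31  (bits of 26 = 11010)
  bit 0 = 1: r = r^2 * 21 mod 31 = 1^2 * 21 = 1*21 = 21
  bit 1 = 1: r = r^2 * 21 mod 31 = 21^2 * 21 = 7*21 = 23
  bit 2 = 0: r = r^2 mod 31 = 23^2 = 2
  bit 3 = 1: r = r^2 * 21 mod 31 = 2^2 * 21 = 4*21 = 22
  bit 4 = 0: r = r^2 mod 31 = 22^2 = 19
  -> A = 19
B = 21^4 mod 31  (bits of 4 = 100)
  bit 0 = 1: r = r^2 * 21 mod 31 = 1^2 * 21 = 1*21 = 21
  bit 1 = 0: r = r^2 mod 31 = 21^2 = 7
  bit 2 = 0: r = r^2 mod 31 = 7^2 = 18
  -> B = 18
s = B^a = 18^26 mod 31  (bits of 26 = 11010)
  bit 0 = 1: r = r^2 * 18 mod 31 = 1^2 * 18 = 1*18 = 18
  bit 1 = 1: r = r^2 * 18 mod 31 = 18^2 * 18 = 14*18 = 4
  bit 2 = 0: r = r^2 mod 31 = 4^2 = 16
  bit 3 = 1: r = r^2 * 18 mod 31 = 16^2 * 18 = 8*18 = 20
  bit 4 = 0: r = r^2 mod 31 = 20^2 = 28
  -> s = B^a = 28

Answer: 19 18 28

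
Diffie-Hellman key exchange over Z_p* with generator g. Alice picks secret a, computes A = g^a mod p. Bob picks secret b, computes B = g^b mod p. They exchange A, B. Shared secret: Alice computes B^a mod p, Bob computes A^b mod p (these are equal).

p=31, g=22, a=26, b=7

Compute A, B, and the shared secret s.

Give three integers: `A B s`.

Answer: 14 21 19

Derivation:
A = 22^26 mod 31  (bits of 26 = 11010)
  bit 0 = 1: r = r^2 * 22 mod 31 = 1^2 * 22 = 1*22 = 22
  bit 1 = 1: r = r^2 * 22 mod 31 = 22^2 * 22 = 19*22 = 15
  bit 2 = 0: r = r^2 mod 31 = 15^2 = 8
  bit 3 = 1: r = r^2 * 22 mod 31 = 8^2 * 22 = 2*22 = 13
  bit 4 = 0: r = r^2 mod 31 = 13^2 = 14
  -> A = 14
B = 22^7 mod 31  (bits of 7 = 111)
  bit 0 = 1: r = r^2 * 22 mod 31 = 1^2 * 22 = 1*22 = 22
  bit 1 = 1: r = r^2 * 22 mod 31 = 22^2 * 22 = 19*22 = 15
  bit 2 = 1: r = r^2 * 22 mod 31 = 15^2 * 22 = 8*22 = 21
  -> B = 21
s = B^a = 21^26 mod 31  (bits of 26 = 11010)
  bit 0 = 1: r = r^2 * 21 mod 31 = 1^2 * 21 = 1*21 = 21
  bit 1 = 1: r = r^2 * 21 mod 31 = 21^2 * 21 = 7*21 = 23
  bit 2 = 0: r = r^2 mod 31 = 23^2 = 2
  bit 3 = 1: r = r^2 * 21 mod 31 = 2^2 * 21 = 4*21 = 22
  bit 4 = 0: r = r^2 mod 31 = 22^2 = 19
  -> s = B^a = 19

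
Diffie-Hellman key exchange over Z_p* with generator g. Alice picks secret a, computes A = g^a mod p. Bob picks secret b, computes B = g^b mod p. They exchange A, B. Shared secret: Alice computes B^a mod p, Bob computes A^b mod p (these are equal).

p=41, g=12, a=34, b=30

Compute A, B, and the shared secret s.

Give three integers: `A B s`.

A = 12^34 mod 41  (bits of 34 = 100010)
  bit 0 = 1: r = r^2 * 12 mod 41 = 1^2 * 12 = 1*12 = 12
  bit 1 = 0: r = r^2 mod 41 = 12^2 = 21
  bit 2 = 0: r = r^2 mod 41 = 21^2 = 31
  bit 3 = 0: r = r^2 mod 41 = 31^2 = 18
  bit 4 = 1: r = r^2 * 12 mod 41 = 18^2 * 12 = 37*12 = 34
  bit 5 = 0: r = r^2 mod 41 = 34^2 = 8
  -> A = 8
B = 12^30 mod 41  (bits of 30 = 11110)
  bit 0 = 1: r = r^2 * 12 mod 41 = 1^2 * 12 = 1*12 = 12
  bit 1 = 1: r = r^2 * 12 mod 41 = 12^2 * 12 = 21*12 = 6
  bit 2 = 1: r = r^2 * 12 mod 41 = 6^2 * 12 = 36*12 = 22
  bit 3 = 1: r = r^2 * 12 mod 41 = 22^2 * 12 = 33*12 = 27
  bit 4 = 0: r = r^2 mod 41 = 27^2 = 32
  -> B = 32
s = B^a = 32^34 mod 41  (bits of 34 = 100010)
  bit 0 = 1: r = r^2 * 32 mod 41 = 1^2 * 32 = 1*32 = 32
  bit 1 = 0: r = r^2 mod 41 = 32^2 = 40
  bit 2 = 0: r = r^2 mod 41 = 40^2 = 1
  bit 3 = 0: r = r^2 mod 41 = 1^2 = 1
  bit 4 = 1: r = r^2 * 32 mod 41 = 1^2 * 32 = 1*32 = 32
  bit 5 = 0: r = r^2 mod 41 = 32^2 = 40
  -> s = B^a = 40

Answer: 8 32 40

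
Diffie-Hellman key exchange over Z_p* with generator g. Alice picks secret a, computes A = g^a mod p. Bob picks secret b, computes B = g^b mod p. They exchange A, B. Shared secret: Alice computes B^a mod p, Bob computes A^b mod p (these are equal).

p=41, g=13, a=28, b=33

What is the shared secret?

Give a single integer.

A = 13^28 mod 41  (bits of 28 = 11100)
  bit 0 = 1: r = r^2 * 13 mod 41 = 1^2 * 13 = 1*13 = 13
  bit 1 = 1: r = r^2 * 13 mod 41 = 13^2 * 13 = 5*13 = 24
  bit 2 = 1: r = r^2 * 13 mod 41 = 24^2 * 13 = 2*13 = 26
  bit 3 = 0: r = r^2 mod 41 = 26^2 = 20
  bit 4 = 0: r = r^2 mod 41 = 20^2 = 31
  -> A = 31
B = 13^33 mod 41  (bits of 33 = 100001)
  bit 0 = 1: r = r^2 * 13 mod 41 = 1^2 * 13 = 1*13 = 13
  bit 1 = 0: r = r^2 mod 41 = 13^2 = 5
  bit 2 = 0: r = r^2 mod 41 = 5^2 = 25
  bit 3 = 0: r = r^2 mod 41 = 25^2 = 10
  bit 4 = 0: r = r^2 mod 41 = 10^2 = 18
  bit 5 = 1: r = r^2 * 13 mod 41 = 18^2 * 13 = 37*13 = 30
  -> B = 30
s = B^a = 30^28 mod 41  (bits of 28 = 11100)
  bit 0 = 1: r = r^2 * 30 mod 41 = 1^2 * 30 = 1*30 = 30
  bit 1 = 1: r = r^2 * 30 mod 41 = 30^2 * 30 = 39*30 = 22
  bit 2 = 1: r = r^2 * 30 mod 41 = 22^2 * 30 = 33*30 = 6
  bit 3 = 0: r = r^2 mod 41 = 6^2 = 36
  bit 4 = 0: r = r^2 mod 41 = 36^2 = 25
  -> s = B^a = 25

Answer: 25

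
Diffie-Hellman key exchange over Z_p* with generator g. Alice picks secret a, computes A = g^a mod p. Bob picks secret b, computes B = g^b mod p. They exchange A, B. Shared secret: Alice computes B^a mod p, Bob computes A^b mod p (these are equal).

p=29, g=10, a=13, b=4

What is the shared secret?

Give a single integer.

Answer: 23

Derivation:
A = 10^13 mod 29  (bits of 13 = 1101)
  bit 0 = 1: r = r^2 * 10 mod 29 = 1^2 * 10 = 1*10 = 10
  bit 1 = 1: r = r^2 * 10 mod 29 = 10^2 * 10 = 13*10 = 14
  bit 2 = 0: r = r^2 mod 29 = 14^2 = 22
  bit 3 = 1: r = r^2 * 10 mod 29 = 22^2 * 10 = 20*10 = 26
  -> A = 26
B = 10^4 mod 29  (bits of 4 = 100)
  bit 0 = 1: r = r^2 * 10 mod 29 = 1^2 * 10 = 1*10 = 10
  bit 1 = 0: r = r^2 mod 29 = 10^2 = 13
  bit 2 = 0: r = r^2 mod 29 = 13^2 = 24
  -> B = 24
s = B^a = 24^13 mod 29  (bits of 13 = 1101)
  bit 0 = 1: r = r^2 * 24 mod 29 = 1^2 * 24 = 1*24 = 24
  bit 1 = 1: r = r^2 * 24 mod 29 = 24^2 * 24 = 25*24 = 20
  bit 2 = 0: r = r^2 mod 29 = 20^2 = 23
  bit 3 = 1: r = r^2 * 24 mod 29 = 23^2 * 24 = 7*24 = 23
  -> s = B^a = 23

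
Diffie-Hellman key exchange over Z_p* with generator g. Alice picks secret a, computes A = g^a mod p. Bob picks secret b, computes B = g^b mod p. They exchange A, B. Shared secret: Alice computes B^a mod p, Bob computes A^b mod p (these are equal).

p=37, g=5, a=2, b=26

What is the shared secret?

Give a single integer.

Answer: 34

Derivation:
A = 5^2 mod 37  (bits of 2 = 10)
  bit 0 = 1: r = r^2 * 5 mod 37 = 1^2 * 5 = 1*5 = 5
  bit 1 = 0: r = r^2 mod 37 = 5^2 = 25
  -> A = 25
B = 5^26 mod 37  (bits of 26 = 11010)
  bit 0 = 1: r = r^2 * 5 mod 37 = 1^2 * 5 = 1*5 = 5
  bit 1 = 1: r = r^2 * 5 mod 37 = 5^2 * 5 = 25*5 = 14
  bit 2 = 0: r = r^2 mod 37 = 14^2 = 11
  bit 3 = 1: r = r^2 * 5 mod 37 = 11^2 * 5 = 10*5 = 13
  bit 4 = 0: r = r^2 mod 37 = 13^2 = 21
  -> B = 21
s = B^a = 21^2 mod 37  (bits of 2 = 10)
  bit 0 = 1: r = r^2 * 21 mod 37 = 1^2 * 21 = 1*21 = 21
  bit 1 = 0: r = r^2 mod 37 = 21^2 = 34
  -> s = B^a = 34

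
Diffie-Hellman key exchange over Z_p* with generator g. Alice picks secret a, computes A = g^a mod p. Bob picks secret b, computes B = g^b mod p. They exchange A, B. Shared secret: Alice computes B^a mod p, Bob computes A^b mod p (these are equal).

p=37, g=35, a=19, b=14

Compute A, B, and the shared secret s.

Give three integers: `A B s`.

A = 35^19 mod 37  (bits of 19 = 10011)
  bit 0 = 1: r = r^2 * 35 mod 37 = 1^2 * 35 = 1*35 = 35
  bit 1 = 0: r = r^2 mod 37 = 35^2 = 4
  bit 2 = 0: r = r^2 mod 37 = 4^2 = 16
  bit 3 = 1: r = r^2 * 35 mod 37 = 16^2 * 35 = 34*35 = 6
  bit 4 = 1: r = r^2 * 35 mod 37 = 6^2 * 35 = 36*35 = 2
  -> A = 2
B = 35^14 mod 37  (bits of 14 = 1110)
  bit 0 = 1: r = r^2 * 35 mod 37 = 1^2 * 35 = 1*35 = 35
  bit 1 = 1: r = r^2 * 35 mod 37 = 35^2 * 35 = 4*35 = 29
  bit 2 = 1: r = r^2 * 35 mod 37 = 29^2 * 35 = 27*35 = 20
  bit 3 = 0: r = r^2 mod 37 = 20^2 = 30
  -> B = 30
s = B^a = 30^19 mod 37  (bits of 19 = 10011)
  bit 0 = 1: r = r^2 * 30 mod 37 = 1^2 * 30 = 1*30 = 30
  bit 1 = 0: r = r^2 mod 37 = 30^2 = 12
  bit 2 = 0: r = r^2 mod 37 = 12^2 = 33
  bit 3 = 1: r = r^2 * 30 mod 37 = 33^2 * 30 = 16*30 = 36
  bit 4 = 1: r = r^2 * 30 mod 37 = 36^2 * 30 = 1*30 = 30
  -> s = B^a = 30

Answer: 2 30 30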